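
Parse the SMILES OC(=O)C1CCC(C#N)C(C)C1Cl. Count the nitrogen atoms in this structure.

1

Scan the SMILES for N atoms (remember two-letter symbols like Cl and Br are single atoms).
Nitrogen count: 1.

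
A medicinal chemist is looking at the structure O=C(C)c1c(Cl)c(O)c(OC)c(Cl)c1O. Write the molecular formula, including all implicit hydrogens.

Walk through each heavy atom and fill implicit hydrogens from standard valence (C 4, N 3, O 2, S 2, halogen 1); for lowercase aromatic atoms, an aromatic c carries 1 H when it has two neighbours and 0 H with three, and aromatic n carries 0 H:
  atom 1: O, bond orders sum to 2 (valence 2) → 0 H
  atom 2: C, bond orders sum to 4 (valence 4) → 0 H
  atom 3: C, bond orders sum to 1 (valence 4) → 3 H
  atom 4: aromatic c, 3 neighbours → 0 H
  atom 5: aromatic c, 3 neighbours → 0 H
  atom 6: Cl (halogen, monovalent) → 0 H
  atom 7: aromatic c, 3 neighbours → 0 H
  atom 8: O, bond orders sum to 1 (valence 2) → 1 H
  atom 9: aromatic c, 3 neighbours → 0 H
  atom 10: O, bond orders sum to 2 (valence 2) → 0 H
  atom 11: C, bond orders sum to 1 (valence 4) → 3 H
  atom 12: aromatic c, 3 neighbours → 0 H
  atom 13: Cl (halogen, monovalent) → 0 H
  atom 14: aromatic c, 3 neighbours → 0 H
  atom 15: O, bond orders sum to 1 (valence 2) → 1 H
Totals → C:9, H:8, Cl:2, O:4.

C9H8Cl2O4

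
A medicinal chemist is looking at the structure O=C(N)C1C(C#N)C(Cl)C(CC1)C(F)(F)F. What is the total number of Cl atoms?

Scan the SMILES for Cl atoms (remember two-letter symbols like Cl and Br are single atoms).
Chlorine count: 1.

1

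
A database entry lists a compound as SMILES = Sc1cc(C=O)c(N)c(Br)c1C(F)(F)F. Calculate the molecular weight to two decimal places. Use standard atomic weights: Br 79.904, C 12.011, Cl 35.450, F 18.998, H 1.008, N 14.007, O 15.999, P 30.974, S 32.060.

First, the molecular formula is C8H5BrF3NOS (counting implicit H from valence).
  Br: 1 × 79.904 = 79.904
  C: 8 × 12.011 = 96.088
  F: 3 × 18.998 = 56.994
  H: 5 × 1.008 = 5.040
  N: 1 × 14.007 = 14.007
  O: 1 × 15.999 = 15.999
  S: 1 × 32.060 = 32.060
Sum: 1×79.904 + 8×12.011 + 3×18.998 + 5×1.008 + 1×14.007 + 1×15.999 + 1×32.060 = 300.092 → 300.09 g/mol.

300.09 g/mol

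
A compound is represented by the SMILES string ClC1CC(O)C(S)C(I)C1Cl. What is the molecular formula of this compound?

Walk through each heavy atom and fill implicit hydrogens from standard valence (C 4, N 3, O 2, S 2, halogen 1):
  atom 1: Cl (halogen, monovalent) → 0 H
  atom 2: C, bond orders sum to 3 (valence 4) → 1 H
  atom 3: C, bond orders sum to 2 (valence 4) → 2 H
  atom 4: C, bond orders sum to 3 (valence 4) → 1 H
  atom 5: O, bond orders sum to 1 (valence 2) → 1 H
  atom 6: C, bond orders sum to 3 (valence 4) → 1 H
  atom 7: S, bond orders sum to 1 (valence 2) → 1 H
  atom 8: C, bond orders sum to 3 (valence 4) → 1 H
  atom 9: I (halogen, monovalent) → 0 H
  atom 10: C, bond orders sum to 3 (valence 4) → 1 H
  atom 11: Cl (halogen, monovalent) → 0 H
Totals → C:6, H:9, Cl:2, I:1, O:1, S:1.
In Hill order: C6H9Cl2IOS.

C6H9Cl2IOS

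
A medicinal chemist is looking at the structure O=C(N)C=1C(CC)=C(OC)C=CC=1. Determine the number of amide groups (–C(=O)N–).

1

The amide motif appears at heavy-atom position 2 in the SMILES.
Other groups present: 1 ether.
Amide count: 1.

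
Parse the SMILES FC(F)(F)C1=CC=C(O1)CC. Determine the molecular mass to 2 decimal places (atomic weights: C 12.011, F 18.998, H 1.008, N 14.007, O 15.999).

164.13 g/mol

First, the molecular formula is C7H7F3O (counting implicit H from valence).
  C: 7 × 12.011 = 84.077
  F: 3 × 18.998 = 56.994
  H: 7 × 1.008 = 7.056
  O: 1 × 15.999 = 15.999
Sum: 7×12.011 + 3×18.998 + 7×1.008 + 1×15.999 = 164.126 → 164.13 g/mol.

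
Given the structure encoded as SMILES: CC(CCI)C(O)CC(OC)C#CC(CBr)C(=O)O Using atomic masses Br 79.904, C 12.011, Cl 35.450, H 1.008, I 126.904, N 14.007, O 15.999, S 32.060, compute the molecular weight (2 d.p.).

First, the molecular formula is C13H20BrIO4 (counting implicit H from valence).
  Br: 1 × 79.904 = 79.904
  C: 13 × 12.011 = 156.143
  H: 20 × 1.008 = 20.160
  I: 1 × 126.904 = 126.904
  O: 4 × 15.999 = 63.996
Sum: 1×79.904 + 13×12.011 + 20×1.008 + 1×126.904 + 4×15.999 = 447.107 → 447.11 g/mol.

447.11 g/mol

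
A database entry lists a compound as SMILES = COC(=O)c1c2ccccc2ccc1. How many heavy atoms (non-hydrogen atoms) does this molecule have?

Every atom symbol written in the SMILES (organic subset) is one heavy atom; implicit H are not written.
Heavy atoms by element → C:12, O:2.
Total: 14.

14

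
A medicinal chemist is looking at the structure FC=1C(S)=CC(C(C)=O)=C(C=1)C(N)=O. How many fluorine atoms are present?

1

Scan the SMILES for F atoms (remember two-letter symbols like Cl and Br are single atoms).
Fluorine count: 1.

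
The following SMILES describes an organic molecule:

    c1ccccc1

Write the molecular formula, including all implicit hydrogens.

C6H6

Walk through each heavy atom and fill implicit hydrogens from standard valence (C 4, N 3, O 2, S 2, halogen 1); for lowercase aromatic atoms, an aromatic c carries 1 H when it has two neighbours and 0 H with three, and aromatic n carries 0 H:
  atom 1: aromatic c, 2 neighbours → 1 H
  atom 2: aromatic c, 2 neighbours → 1 H
  atom 3: aromatic c, 2 neighbours → 1 H
  atom 4: aromatic c, 2 neighbours → 1 H
  atom 5: aromatic c, 2 neighbours → 1 H
  atom 6: aromatic c, 2 neighbours → 1 H
Totals → C:6, H:6.
In Hill order: C6H6.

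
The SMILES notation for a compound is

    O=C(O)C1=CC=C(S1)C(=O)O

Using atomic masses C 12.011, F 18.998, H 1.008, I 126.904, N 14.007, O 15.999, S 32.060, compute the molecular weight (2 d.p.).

First, the molecular formula is C6H4O4S (counting implicit H from valence).
  C: 6 × 12.011 = 72.066
  H: 4 × 1.008 = 4.032
  O: 4 × 15.999 = 63.996
  S: 1 × 32.060 = 32.060
Sum: 6×12.011 + 4×1.008 + 4×15.999 + 1×32.060 = 172.154 → 172.15 g/mol.

172.15 g/mol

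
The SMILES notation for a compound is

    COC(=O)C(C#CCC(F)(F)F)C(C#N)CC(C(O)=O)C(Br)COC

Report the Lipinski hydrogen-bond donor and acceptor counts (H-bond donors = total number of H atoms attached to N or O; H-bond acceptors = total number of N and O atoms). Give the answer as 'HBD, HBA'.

1, 6

Donors: find every N or O and count the H atoms it carries.
  atom 2 (O): bond orders sum to 2 → 0 H
  atom 4 (O): bond orders sum to 2 → 0 H
  atom 15 (N): bond orders sum to 3 → 0 H
  atom 19 (O): bond orders sum to 1 → 1 H
  atom 20 (O): bond orders sum to 2 → 0 H
  atom 24 (O): bond orders sum to 2 → 0 H
Lipinski HBD = 1.
Acceptors: N atoms = 1, O atoms = 5 → HBA = 6.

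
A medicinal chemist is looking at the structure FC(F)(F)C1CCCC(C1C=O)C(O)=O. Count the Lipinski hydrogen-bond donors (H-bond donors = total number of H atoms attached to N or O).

1

Donors: find every N or O and count the H atoms it carries.
  atom 12 (O): bond orders sum to 2 → 0 H
  atom 14 (O): bond orders sum to 1 → 1 H
  atom 15 (O): bond orders sum to 2 → 0 H
Lipinski HBD = 1.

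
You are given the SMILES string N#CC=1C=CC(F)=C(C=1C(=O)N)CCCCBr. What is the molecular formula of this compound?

Walk through each heavy atom and fill implicit hydrogens from standard valence (C 4, N 3, O 2, S 2, halogen 1):
  atom 1: N, bond orders sum to 3 (valence 3) → 0 H
  atom 2: C, bond orders sum to 4 (valence 4) → 0 H
  atom 3: C, bond orders sum to 4 (valence 4) → 0 H
  atom 4: C, bond orders sum to 3 (valence 4) → 1 H
  atom 5: C, bond orders sum to 3 (valence 4) → 1 H
  atom 6: C, bond orders sum to 4 (valence 4) → 0 H
  atom 7: F (halogen, monovalent) → 0 H
  atom 8: C, bond orders sum to 4 (valence 4) → 0 H
  atom 9: C, bond orders sum to 4 (valence 4) → 0 H
  atom 10: C, bond orders sum to 4 (valence 4) → 0 H
  atom 11: O, bond orders sum to 2 (valence 2) → 0 H
  atom 12: N, bond orders sum to 1 (valence 3) → 2 H
  atom 13: C, bond orders sum to 2 (valence 4) → 2 H
  atom 14: C, bond orders sum to 2 (valence 4) → 2 H
  atom 15: C, bond orders sum to 2 (valence 4) → 2 H
  atom 16: C, bond orders sum to 2 (valence 4) → 2 H
  atom 17: Br (halogen, monovalent) → 0 H
Totals → C:12, H:12, Br:1, F:1, N:2, O:1.

C12H12BrFN2O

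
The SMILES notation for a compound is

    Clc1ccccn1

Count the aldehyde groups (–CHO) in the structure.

0

Scan the SMILES for the aldehyde motif — none present.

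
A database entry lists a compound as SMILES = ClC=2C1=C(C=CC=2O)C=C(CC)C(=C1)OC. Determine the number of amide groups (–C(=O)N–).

Scan the SMILES for the amide motif — none present.
Groups that are present: 1 ether, 1 hydroxyl.

0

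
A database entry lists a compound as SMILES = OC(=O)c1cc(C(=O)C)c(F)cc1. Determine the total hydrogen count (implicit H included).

Walk through each heavy atom and fill implicit hydrogens from standard valence (C 4, N 3, O 2, S 2, halogen 1); for lowercase aromatic atoms, an aromatic c carries 1 H when it has two neighbours and 0 H with three, and aromatic n carries 0 H:
  atom 1: O, bond orders sum to 1 (valence 2) → 1 H
  atom 2: C, bond orders sum to 4 (valence 4) → 0 H
  atom 3: O, bond orders sum to 2 (valence 2) → 0 H
  atom 4: aromatic c, 3 neighbours → 0 H
  atom 5: aromatic c, 2 neighbours → 1 H
  atom 6: aromatic c, 3 neighbours → 0 H
  atom 7: C, bond orders sum to 4 (valence 4) → 0 H
  atom 8: O, bond orders sum to 2 (valence 2) → 0 H
  atom 9: C, bond orders sum to 1 (valence 4) → 3 H
  atom 10: aromatic c, 3 neighbours → 0 H
  atom 11: F (halogen, monovalent) → 0 H
  atom 12: aromatic c, 2 neighbours → 1 H
  atom 13: aromatic c, 2 neighbours → 1 H
Total hydrogens: 7.

7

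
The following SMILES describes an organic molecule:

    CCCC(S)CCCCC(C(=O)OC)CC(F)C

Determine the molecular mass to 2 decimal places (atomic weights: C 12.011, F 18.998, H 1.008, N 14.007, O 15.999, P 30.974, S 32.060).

First, the molecular formula is C14H27FO2S (counting implicit H from valence).
  C: 14 × 12.011 = 168.154
  F: 1 × 18.998 = 18.998
  H: 27 × 1.008 = 27.216
  O: 2 × 15.999 = 31.998
  S: 1 × 32.060 = 32.060
Sum: 14×12.011 + 1×18.998 + 27×1.008 + 2×15.999 + 1×32.060 = 278.426 → 278.43 g/mol.

278.43 g/mol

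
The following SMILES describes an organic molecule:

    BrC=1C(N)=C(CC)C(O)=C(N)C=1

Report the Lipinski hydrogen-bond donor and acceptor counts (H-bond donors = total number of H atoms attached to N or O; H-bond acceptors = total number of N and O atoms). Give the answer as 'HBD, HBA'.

5, 3

Donors: find every N or O and count the H atoms it carries.
  atom 4 (N): bond orders sum to 1 → 2 H
  atom 9 (O): bond orders sum to 1 → 1 H
  atom 11 (N): bond orders sum to 1 → 2 H
Lipinski HBD = 5.
Acceptors: N atoms = 2, O atoms = 1 → HBA = 3.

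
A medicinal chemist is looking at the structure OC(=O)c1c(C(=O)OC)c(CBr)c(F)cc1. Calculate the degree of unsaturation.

Molecular formula: C10H8BrFO4.
DoU = (2C + 2 + N − H − X) / 2, where X is the halogen count and O/S are ignored.
    = (2·10 + 2 + 0 − 8 − 2) / 2 = 12 / 2 = 6.

6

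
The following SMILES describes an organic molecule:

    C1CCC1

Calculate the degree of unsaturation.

1

Degree of unsaturation = (number of rings) + (number of π bonds).
Ring closures in the SMILES: 1.
π bonds: none → 0 DoU from unsaturation.
Total DoU = 1 + 0 = 1.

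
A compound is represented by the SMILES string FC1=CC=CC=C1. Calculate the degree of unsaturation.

Molecular formula: C6H5F.
DoU = (2C + 2 + N − H − X) / 2, where X is the halogen count and O/S are ignored.
    = (2·6 + 2 + 0 − 5 − 1) / 2 = 8 / 2 = 4.

4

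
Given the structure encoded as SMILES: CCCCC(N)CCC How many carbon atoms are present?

8

Count every carbon token in the SMILES (each C, including those in ring-closure positions and inside branches).
Carbon count: 8.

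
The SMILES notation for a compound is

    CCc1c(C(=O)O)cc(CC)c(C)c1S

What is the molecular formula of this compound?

C12H16O2S

Walk through each heavy atom and fill implicit hydrogens from standard valence (C 4, N 3, O 2, S 2, halogen 1); for lowercase aromatic atoms, an aromatic c carries 1 H when it has two neighbours and 0 H with three, and aromatic n carries 0 H:
  atom 1: C, bond orders sum to 1 (valence 4) → 3 H
  atom 2: C, bond orders sum to 2 (valence 4) → 2 H
  atom 3: aromatic c, 3 neighbours → 0 H
  atom 4: aromatic c, 3 neighbours → 0 H
  atom 5: C, bond orders sum to 4 (valence 4) → 0 H
  atom 6: O, bond orders sum to 2 (valence 2) → 0 H
  atom 7: O, bond orders sum to 1 (valence 2) → 1 H
  atom 8: aromatic c, 2 neighbours → 1 H
  atom 9: aromatic c, 3 neighbours → 0 H
  atom 10: C, bond orders sum to 2 (valence 4) → 2 H
  atom 11: C, bond orders sum to 1 (valence 4) → 3 H
  atom 12: aromatic c, 3 neighbours → 0 H
  atom 13: C, bond orders sum to 1 (valence 4) → 3 H
  atom 14: aromatic c, 3 neighbours → 0 H
  atom 15: S, bond orders sum to 1 (valence 2) → 1 H
Totals → C:12, H:16, O:2, S:1.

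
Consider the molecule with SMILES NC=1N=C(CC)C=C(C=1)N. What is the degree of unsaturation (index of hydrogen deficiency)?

4

Molecular formula: C7H11N3.
DoU = (2C + 2 + N − H − X) / 2, where X is the halogen count and O/S are ignored.
    = (2·7 + 2 + 3 − 11 − 0) / 2 = 8 / 2 = 4.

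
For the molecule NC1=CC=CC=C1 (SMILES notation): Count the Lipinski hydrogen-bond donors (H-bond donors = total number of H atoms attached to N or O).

Donors: find every N or O and count the H atoms it carries.
  atom 1 (N): bond orders sum to 1 → 2 H
Lipinski HBD = 2.

2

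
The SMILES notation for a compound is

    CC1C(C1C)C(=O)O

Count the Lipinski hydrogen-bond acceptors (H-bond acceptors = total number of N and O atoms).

2

N atoms: 0; O atoms: 2.
Lipinski HBA = 0 + 2 = 2.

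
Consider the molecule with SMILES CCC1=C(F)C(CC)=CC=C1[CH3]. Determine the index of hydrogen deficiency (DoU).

4

Molecular formula: C11H15F.
DoU = (2C + 2 + N − H − X) / 2, where X is the halogen count and O/S are ignored.
    = (2·11 + 2 + 0 − 15 − 1) / 2 = 8 / 2 = 4.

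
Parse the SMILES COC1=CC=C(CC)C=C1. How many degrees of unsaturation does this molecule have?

4

Molecular formula: C9H12O.
DoU = (2C + 2 + N − H − X) / 2, where X is the halogen count and O/S are ignored.
    = (2·9 + 2 + 0 − 12 − 0) / 2 = 8 / 2 = 4.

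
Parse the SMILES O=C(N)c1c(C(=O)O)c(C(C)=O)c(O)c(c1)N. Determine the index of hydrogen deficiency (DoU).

7

Molecular formula: C10H10N2O5.
DoU = (2C + 2 + N − H − X) / 2, where X is the halogen count and O/S are ignored.
    = (2·10 + 2 + 2 − 10 − 0) / 2 = 14 / 2 = 7.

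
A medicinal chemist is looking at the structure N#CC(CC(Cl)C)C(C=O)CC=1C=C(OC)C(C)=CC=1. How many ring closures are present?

1

In SMILES, each pair of matching ring-closure digits denotes one ring-closing bond; the number of such bonds equals the number of independent rings.
Ring-closure bonds here: 1.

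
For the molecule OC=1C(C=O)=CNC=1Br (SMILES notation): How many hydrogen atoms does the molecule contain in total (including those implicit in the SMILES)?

4

Walk through each heavy atom and fill implicit hydrogens from standard valence (C 4, N 3, O 2, S 2, halogen 1):
  atom 1: O, bond orders sum to 1 (valence 2) → 1 H
  atom 2: C, bond orders sum to 4 (valence 4) → 0 H
  atom 3: C, bond orders sum to 4 (valence 4) → 0 H
  atom 4: C, bond orders sum to 3 (valence 4) → 1 H
  atom 5: O, bond orders sum to 2 (valence 2) → 0 H
  atom 6: C, bond orders sum to 3 (valence 4) → 1 H
  atom 7: N, bond orders sum to 2 (valence 3) → 1 H
  atom 8: C, bond orders sum to 4 (valence 4) → 0 H
  atom 9: Br (halogen, monovalent) → 0 H
Total hydrogens: 4.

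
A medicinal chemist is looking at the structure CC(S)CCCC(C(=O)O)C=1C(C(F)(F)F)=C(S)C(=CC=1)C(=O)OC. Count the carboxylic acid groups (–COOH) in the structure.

The carboxylic acid motif appears at heavy-atom position 8 in the SMILES.
Other groups present: 1 ester, 2 thiol.
Carboxylic acid count: 1.

1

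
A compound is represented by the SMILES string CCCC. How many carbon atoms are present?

Count every carbon token in the SMILES (each C, including those in ring-closure positions and inside branches).
Carbon count: 4.

4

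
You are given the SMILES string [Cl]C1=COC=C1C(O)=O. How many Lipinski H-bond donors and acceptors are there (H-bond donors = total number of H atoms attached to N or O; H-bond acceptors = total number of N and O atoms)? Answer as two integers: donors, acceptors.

Donors: find every N or O and count the H atoms it carries.
  atom 4 (O): bond orders sum to 2 → 0 H
  atom 8 (O): bond orders sum to 1 → 1 H
  atom 9 (O): bond orders sum to 2 → 0 H
Lipinski HBD = 1.
Acceptors: N atoms = 0, O atoms = 3 → HBA = 3.

1, 3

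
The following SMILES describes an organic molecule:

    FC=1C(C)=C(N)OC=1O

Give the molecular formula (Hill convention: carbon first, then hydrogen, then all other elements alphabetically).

C5H6FNO2

Walk through each heavy atom and fill implicit hydrogens from standard valence (C 4, N 3, O 2, S 2, halogen 1):
  atom 1: F (halogen, monovalent) → 0 H
  atom 2: C, bond orders sum to 4 (valence 4) → 0 H
  atom 3: C, bond orders sum to 4 (valence 4) → 0 H
  atom 4: C, bond orders sum to 1 (valence 4) → 3 H
  atom 5: C, bond orders sum to 4 (valence 4) → 0 H
  atom 6: N, bond orders sum to 1 (valence 3) → 2 H
  atom 7: O, bond orders sum to 2 (valence 2) → 0 H
  atom 8: C, bond orders sum to 4 (valence 4) → 0 H
  atom 9: O, bond orders sum to 1 (valence 2) → 1 H
Totals → C:5, H:6, F:1, N:1, O:2.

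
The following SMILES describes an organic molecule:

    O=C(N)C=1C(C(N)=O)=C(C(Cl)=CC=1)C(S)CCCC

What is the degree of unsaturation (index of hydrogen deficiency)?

6

Degree of unsaturation = (number of rings) + (number of π bonds).
Ring closures in the SMILES: 1.
π bonds: 5 double bonds (each 1 DoU) → 5 DoU from unsaturation.
Total DoU = 1 + 5 = 6.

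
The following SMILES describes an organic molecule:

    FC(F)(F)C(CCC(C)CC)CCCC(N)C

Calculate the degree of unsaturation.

0

Degree of unsaturation = (number of rings) + (number of π bonds).
Ring closures in the SMILES: 0.
π bonds: none → 0 DoU from unsaturation.
Total DoU = 0 + 0 = 0.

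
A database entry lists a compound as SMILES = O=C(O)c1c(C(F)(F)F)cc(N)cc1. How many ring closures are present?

1

In SMILES, each pair of matching ring-closure digits denotes one ring-closing bond; the number of such bonds equals the number of independent rings.
Ring-closure bonds here: 1.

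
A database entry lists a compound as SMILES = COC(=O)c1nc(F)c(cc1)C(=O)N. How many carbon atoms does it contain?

8

Count every carbon token in the SMILES (each C, including those in ring-closure positions and inside branches).
Carbon count: 8.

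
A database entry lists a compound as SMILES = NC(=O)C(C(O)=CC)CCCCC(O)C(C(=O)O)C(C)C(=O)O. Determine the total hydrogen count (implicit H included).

Walk through each heavy atom and fill implicit hydrogens from standard valence (C 4, N 3, O 2, S 2, halogen 1):
  atom 1: N, bond orders sum to 1 (valence 3) → 2 H
  atom 2: C, bond orders sum to 4 (valence 4) → 0 H
  atom 3: O, bond orders sum to 2 (valence 2) → 0 H
  atom 4: C, bond orders sum to 3 (valence 4) → 1 H
  atom 5: C, bond orders sum to 4 (valence 4) → 0 H
  atom 6: O, bond orders sum to 1 (valence 2) → 1 H
  atom 7: C, bond orders sum to 3 (valence 4) → 1 H
  atom 8: C, bond orders sum to 1 (valence 4) → 3 H
  atom 9: C, bond orders sum to 2 (valence 4) → 2 H
  atom 10: C, bond orders sum to 2 (valence 4) → 2 H
  atom 11: C, bond orders sum to 2 (valence 4) → 2 H
  atom 12: C, bond orders sum to 2 (valence 4) → 2 H
  atom 13: C, bond orders sum to 3 (valence 4) → 1 H
  atom 14: O, bond orders sum to 1 (valence 2) → 1 H
  atom 15: C, bond orders sum to 3 (valence 4) → 1 H
  atom 16: C, bond orders sum to 4 (valence 4) → 0 H
  atom 17: O, bond orders sum to 2 (valence 2) → 0 H
  atom 18: O, bond orders sum to 1 (valence 2) → 1 H
  atom 19: C, bond orders sum to 3 (valence 4) → 1 H
  atom 20: C, bond orders sum to 1 (valence 4) → 3 H
  atom 21: C, bond orders sum to 4 (valence 4) → 0 H
  atom 22: O, bond orders sum to 2 (valence 2) → 0 H
  atom 23: O, bond orders sum to 1 (valence 2) → 1 H
Total hydrogens: 25.

25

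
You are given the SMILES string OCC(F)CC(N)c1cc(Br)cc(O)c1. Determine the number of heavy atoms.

15

Every atom symbol written in the SMILES (organic subset) is one heavy atom; implicit H are not written.
Heavy atoms by element → Br:1, C:10, F:1, N:1, O:2.
Total: 15.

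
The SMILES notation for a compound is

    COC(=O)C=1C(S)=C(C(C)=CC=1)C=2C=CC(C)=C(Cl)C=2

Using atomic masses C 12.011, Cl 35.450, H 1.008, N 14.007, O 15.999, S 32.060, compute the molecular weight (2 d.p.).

306.80 g/mol

First, the molecular formula is C16H15ClO2S (counting implicit H from valence).
  C: 16 × 12.011 = 192.176
  Cl: 1 × 35.450 = 35.450
  H: 15 × 1.008 = 15.120
  O: 2 × 15.999 = 31.998
  S: 1 × 32.060 = 32.060
Sum: 16×12.011 + 1×35.450 + 15×1.008 + 2×15.999 + 1×32.060 = 306.804 → 306.80 g/mol.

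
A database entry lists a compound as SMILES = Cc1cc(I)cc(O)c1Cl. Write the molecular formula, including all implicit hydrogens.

C7H6ClIO

Walk through each heavy atom and fill implicit hydrogens from standard valence (C 4, N 3, O 2, S 2, halogen 1); for lowercase aromatic atoms, an aromatic c carries 1 H when it has two neighbours and 0 H with three, and aromatic n carries 0 H:
  atom 1: C, bond orders sum to 1 (valence 4) → 3 H
  atom 2: aromatic c, 3 neighbours → 0 H
  atom 3: aromatic c, 2 neighbours → 1 H
  atom 4: aromatic c, 3 neighbours → 0 H
  atom 5: I (halogen, monovalent) → 0 H
  atom 6: aromatic c, 2 neighbours → 1 H
  atom 7: aromatic c, 3 neighbours → 0 H
  atom 8: O, bond orders sum to 1 (valence 2) → 1 H
  atom 9: aromatic c, 3 neighbours → 0 H
  atom 10: Cl (halogen, monovalent) → 0 H
Totals → C:7, H:6, Cl:1, I:1, O:1.
In Hill order: C7H6ClIO.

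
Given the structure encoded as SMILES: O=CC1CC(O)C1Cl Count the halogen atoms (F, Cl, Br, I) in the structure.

Halogen atoms appear at heavy-atom position 8 (1×Cl).
Other groups present: 1 aldehyde, 1 hydroxyl.
Halogen count: 1.

1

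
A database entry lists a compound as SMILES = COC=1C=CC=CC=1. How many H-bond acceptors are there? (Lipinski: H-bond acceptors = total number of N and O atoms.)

1

N atoms: 0; O atoms: 1.
Lipinski HBA = 0 + 1 = 1.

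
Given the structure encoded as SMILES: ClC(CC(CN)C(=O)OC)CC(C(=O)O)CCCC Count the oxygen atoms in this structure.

4

Scan the SMILES for O atoms (remember two-letter symbols like Cl and Br are single atoms).
Oxygen count: 4.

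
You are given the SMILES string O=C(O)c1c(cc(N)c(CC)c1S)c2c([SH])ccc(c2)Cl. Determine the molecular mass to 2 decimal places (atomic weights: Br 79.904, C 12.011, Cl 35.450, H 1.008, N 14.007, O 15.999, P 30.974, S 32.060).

First, the molecular formula is C15H14ClNO2S2 (counting implicit H from valence).
  C: 15 × 12.011 = 180.165
  Cl: 1 × 35.450 = 35.450
  H: 14 × 1.008 = 14.112
  N: 1 × 14.007 = 14.007
  O: 2 × 15.999 = 31.998
  S: 2 × 32.060 = 64.120
Sum: 15×12.011 + 1×35.450 + 14×1.008 + 1×14.007 + 2×15.999 + 2×32.060 = 339.852 → 339.85 g/mol.

339.85 g/mol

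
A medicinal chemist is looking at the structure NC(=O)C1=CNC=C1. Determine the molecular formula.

C5H6N2O

Walk through each heavy atom and fill implicit hydrogens from standard valence (C 4, N 3, O 2, S 2, halogen 1):
  atom 1: N, bond orders sum to 1 (valence 3) → 2 H
  atom 2: C, bond orders sum to 4 (valence 4) → 0 H
  atom 3: O, bond orders sum to 2 (valence 2) → 0 H
  atom 4: C, bond orders sum to 4 (valence 4) → 0 H
  atom 5: C, bond orders sum to 3 (valence 4) → 1 H
  atom 6: N, bond orders sum to 2 (valence 3) → 1 H
  atom 7: C, bond orders sum to 3 (valence 4) → 1 H
  atom 8: C, bond orders sum to 3 (valence 4) → 1 H
Totals → C:5, H:6, N:2, O:1.
In Hill order: C5H6N2O.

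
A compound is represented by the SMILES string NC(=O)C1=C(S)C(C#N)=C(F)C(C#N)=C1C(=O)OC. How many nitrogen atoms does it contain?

Scan the SMILES for N atoms (remember two-letter symbols like Cl and Br are single atoms).
Nitrogen count: 3.

3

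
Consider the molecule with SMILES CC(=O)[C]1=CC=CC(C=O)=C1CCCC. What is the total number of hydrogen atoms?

Walk through each heavy atom and fill implicit hydrogens from standard valence (C 4, N 3, O 2, S 2, halogen 1):
  atom 1: C, bond orders sum to 1 (valence 4) → 3 H
  atom 2: C, bond orders sum to 4 (valence 4) → 0 H
  atom 3: O, bond orders sum to 2 (valence 2) → 0 H
  atom 4: C with explicit H count 0
  atom 5: C, bond orders sum to 3 (valence 4) → 1 H
  atom 6: C, bond orders sum to 3 (valence 4) → 1 H
  atom 7: C, bond orders sum to 3 (valence 4) → 1 H
  atom 8: C, bond orders sum to 4 (valence 4) → 0 H
  atom 9: C, bond orders sum to 3 (valence 4) → 1 H
  atom 10: O, bond orders sum to 2 (valence 2) → 0 H
  atom 11: C, bond orders sum to 4 (valence 4) → 0 H
  atom 12: C, bond orders sum to 2 (valence 4) → 2 H
  atom 13: C, bond orders sum to 2 (valence 4) → 2 H
  atom 14: C, bond orders sum to 2 (valence 4) → 2 H
  atom 15: C, bond orders sum to 1 (valence 4) → 3 H
Total hydrogens: 16.

16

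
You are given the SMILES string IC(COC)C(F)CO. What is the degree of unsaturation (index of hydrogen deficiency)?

0

Molecular formula: C5H10FIO2.
DoU = (2C + 2 + N − H − X) / 2, where X is the halogen count and O/S are ignored.
    = (2·5 + 2 + 0 − 10 − 2) / 2 = 0 / 2 = 0.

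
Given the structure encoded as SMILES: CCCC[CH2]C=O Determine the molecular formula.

Walk through each heavy atom and fill implicit hydrogens from standard valence (C 4, N 3, O 2, S 2, halogen 1):
  atom 1: C, bond orders sum to 1 (valence 4) → 3 H
  atom 2: C, bond orders sum to 2 (valence 4) → 2 H
  atom 3: C, bond orders sum to 2 (valence 4) → 2 H
  atom 4: C, bond orders sum to 2 (valence 4) → 2 H
  atom 5: C with explicit H count 2
  atom 6: C, bond orders sum to 3 (valence 4) → 1 H
  atom 7: O, bond orders sum to 2 (valence 2) → 0 H
Totals → C:6, H:12, O:1.

C6H12O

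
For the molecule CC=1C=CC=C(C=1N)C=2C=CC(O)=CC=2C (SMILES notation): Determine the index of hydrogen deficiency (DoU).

8

Degree of unsaturation = (number of rings) + (number of π bonds).
Ring closures in the SMILES: 2.
π bonds: 6 double bonds (each 1 DoU) → 6 DoU from unsaturation.
Total DoU = 2 + 6 = 8.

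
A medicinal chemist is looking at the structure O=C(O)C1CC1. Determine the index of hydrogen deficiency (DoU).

Molecular formula: C4H6O2.
DoU = (2C + 2 + N − H − X) / 2, where X is the halogen count and O/S are ignored.
    = (2·4 + 2 + 0 − 6 − 0) / 2 = 4 / 2 = 2.

2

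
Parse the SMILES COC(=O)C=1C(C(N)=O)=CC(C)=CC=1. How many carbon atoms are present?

Count every carbon token in the SMILES (each C, including those in ring-closure positions and inside branches).
Carbon count: 10.

10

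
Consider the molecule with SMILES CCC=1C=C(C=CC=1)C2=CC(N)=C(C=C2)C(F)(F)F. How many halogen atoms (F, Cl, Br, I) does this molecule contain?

3

Halogen atoms appear at heavy-atom positions 17, 18, 19 (3×F).
Other groups present: 1 primary amine.
Halogen count: 3.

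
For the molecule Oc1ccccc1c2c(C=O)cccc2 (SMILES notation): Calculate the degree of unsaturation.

Molecular formula: C13H10O2.
DoU = (2C + 2 + N − H − X) / 2, where X is the halogen count and O/S are ignored.
    = (2·13 + 2 + 0 − 10 − 0) / 2 = 18 / 2 = 9.

9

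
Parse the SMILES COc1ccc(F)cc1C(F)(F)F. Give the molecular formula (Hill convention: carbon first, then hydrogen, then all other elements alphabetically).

Walk through each heavy atom and fill implicit hydrogens from standard valence (C 4, N 3, O 2, S 2, halogen 1); for lowercase aromatic atoms, an aromatic c carries 1 H when it has two neighbours and 0 H with three, and aromatic n carries 0 H:
  atom 1: C, bond orders sum to 1 (valence 4) → 3 H
  atom 2: O, bond orders sum to 2 (valence 2) → 0 H
  atom 3: aromatic c, 3 neighbours → 0 H
  atom 4: aromatic c, 2 neighbours → 1 H
  atom 5: aromatic c, 2 neighbours → 1 H
  atom 6: aromatic c, 3 neighbours → 0 H
  atom 7: F (halogen, monovalent) → 0 H
  atom 8: aromatic c, 2 neighbours → 1 H
  atom 9: aromatic c, 3 neighbours → 0 H
  atom 10: C, bond orders sum to 4 (valence 4) → 0 H
  atom 11: F (halogen, monovalent) → 0 H
  atom 12: F (halogen, monovalent) → 0 H
  atom 13: F (halogen, monovalent) → 0 H
Totals → C:8, H:6, F:4, O:1.

C8H6F4O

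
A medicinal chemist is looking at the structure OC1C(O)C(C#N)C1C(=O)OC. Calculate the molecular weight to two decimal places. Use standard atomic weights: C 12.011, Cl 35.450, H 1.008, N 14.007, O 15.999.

First, the molecular formula is C7H9NO4 (counting implicit H from valence).
  C: 7 × 12.011 = 84.077
  H: 9 × 1.008 = 9.072
  N: 1 × 14.007 = 14.007
  O: 4 × 15.999 = 63.996
Sum: 7×12.011 + 9×1.008 + 1×14.007 + 4×15.999 = 171.152 → 171.15 g/mol.

171.15 g/mol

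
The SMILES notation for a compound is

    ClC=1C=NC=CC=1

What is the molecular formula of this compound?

C5H4ClN

Walk through each heavy atom and fill implicit hydrogens from standard valence (C 4, N 3, O 2, S 2, halogen 1):
  atom 1: Cl (halogen, monovalent) → 0 H
  atom 2: C, bond orders sum to 4 (valence 4) → 0 H
  atom 3: C, bond orders sum to 3 (valence 4) → 1 H
  atom 4: N, bond orders sum to 3 (valence 3) → 0 H
  atom 5: C, bond orders sum to 3 (valence 4) → 1 H
  atom 6: C, bond orders sum to 3 (valence 4) → 1 H
  atom 7: C, bond orders sum to 3 (valence 4) → 1 H
Totals → C:5, H:4, Cl:1, N:1.
In Hill order: C5H4ClN.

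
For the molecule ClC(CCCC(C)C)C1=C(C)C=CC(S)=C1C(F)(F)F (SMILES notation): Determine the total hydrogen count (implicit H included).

20

Walk through each heavy atom and fill implicit hydrogens from standard valence (C 4, N 3, O 2, S 2, halogen 1):
  atom 1: Cl (halogen, monovalent) → 0 H
  atom 2: C, bond orders sum to 3 (valence 4) → 1 H
  atom 3: C, bond orders sum to 2 (valence 4) → 2 H
  atom 4: C, bond orders sum to 2 (valence 4) → 2 H
  atom 5: C, bond orders sum to 2 (valence 4) → 2 H
  atom 6: C, bond orders sum to 3 (valence 4) → 1 H
  atom 7: C, bond orders sum to 1 (valence 4) → 3 H
  atom 8: C, bond orders sum to 1 (valence 4) → 3 H
  atom 9: C, bond orders sum to 4 (valence 4) → 0 H
  atom 10: C, bond orders sum to 4 (valence 4) → 0 H
  atom 11: C, bond orders sum to 1 (valence 4) → 3 H
  atom 12: C, bond orders sum to 3 (valence 4) → 1 H
  atom 13: C, bond orders sum to 3 (valence 4) → 1 H
  atom 14: C, bond orders sum to 4 (valence 4) → 0 H
  atom 15: S, bond orders sum to 1 (valence 2) → 1 H
  atom 16: C, bond orders sum to 4 (valence 4) → 0 H
  atom 17: C, bond orders sum to 4 (valence 4) → 0 H
  atom 18: F (halogen, monovalent) → 0 H
  atom 19: F (halogen, monovalent) → 0 H
  atom 20: F (halogen, monovalent) → 0 H
Total hydrogens: 20.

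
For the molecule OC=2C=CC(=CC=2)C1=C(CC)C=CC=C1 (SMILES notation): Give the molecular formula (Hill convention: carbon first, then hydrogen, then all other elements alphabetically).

Walk through each heavy atom and fill implicit hydrogens from standard valence (C 4, N 3, O 2, S 2, halogen 1):
  atom 1: O, bond orders sum to 1 (valence 2) → 1 H
  atom 2: C, bond orders sum to 4 (valence 4) → 0 H
  atom 3: C, bond orders sum to 3 (valence 4) → 1 H
  atom 4: C, bond orders sum to 3 (valence 4) → 1 H
  atom 5: C, bond orders sum to 4 (valence 4) → 0 H
  atom 6: C, bond orders sum to 3 (valence 4) → 1 H
  atom 7: C, bond orders sum to 3 (valence 4) → 1 H
  atom 8: C, bond orders sum to 4 (valence 4) → 0 H
  atom 9: C, bond orders sum to 4 (valence 4) → 0 H
  atom 10: C, bond orders sum to 2 (valence 4) → 2 H
  atom 11: C, bond orders sum to 1 (valence 4) → 3 H
  atom 12: C, bond orders sum to 3 (valence 4) → 1 H
  atom 13: C, bond orders sum to 3 (valence 4) → 1 H
  atom 14: C, bond orders sum to 3 (valence 4) → 1 H
  atom 15: C, bond orders sum to 3 (valence 4) → 1 H
Totals → C:14, H:14, O:1.
In Hill order: C14H14O.

C14H14O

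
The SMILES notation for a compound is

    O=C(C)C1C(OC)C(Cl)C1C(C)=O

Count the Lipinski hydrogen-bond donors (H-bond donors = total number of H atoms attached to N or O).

0

Donors: find every N or O and count the H atoms it carries.
  atom 1 (O): bond orders sum to 2 → 0 H
  atom 6 (O): bond orders sum to 2 → 0 H
  atom 13 (O): bond orders sum to 2 → 0 H
Lipinski HBD = 0.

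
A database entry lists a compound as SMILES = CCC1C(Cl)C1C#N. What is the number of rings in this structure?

1

In SMILES, each pair of matching ring-closure digits denotes one ring-closing bond; the number of such bonds equals the number of independent rings.
Ring-closure bonds here: 1.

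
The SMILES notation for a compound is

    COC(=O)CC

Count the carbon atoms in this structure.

Count every carbon token in the SMILES (each C, including those in ring-closure positions and inside branches).
Carbon count: 4.

4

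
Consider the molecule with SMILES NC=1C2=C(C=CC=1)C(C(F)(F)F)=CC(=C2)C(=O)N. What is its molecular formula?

Walk through each heavy atom and fill implicit hydrogens from standard valence (C 4, N 3, O 2, S 2, halogen 1):
  atom 1: N, bond orders sum to 1 (valence 3) → 2 H
  atom 2: C, bond orders sum to 4 (valence 4) → 0 H
  atom 3: C, bond orders sum to 4 (valence 4) → 0 H
  atom 4: C, bond orders sum to 4 (valence 4) → 0 H
  atom 5: C, bond orders sum to 3 (valence 4) → 1 H
  atom 6: C, bond orders sum to 3 (valence 4) → 1 H
  atom 7: C, bond orders sum to 3 (valence 4) → 1 H
  atom 8: C, bond orders sum to 4 (valence 4) → 0 H
  atom 9: C, bond orders sum to 4 (valence 4) → 0 H
  atom 10: F (halogen, monovalent) → 0 H
  atom 11: F (halogen, monovalent) → 0 H
  atom 12: F (halogen, monovalent) → 0 H
  atom 13: C, bond orders sum to 3 (valence 4) → 1 H
  atom 14: C, bond orders sum to 4 (valence 4) → 0 H
  atom 15: C, bond orders sum to 3 (valence 4) → 1 H
  atom 16: C, bond orders sum to 4 (valence 4) → 0 H
  atom 17: O, bond orders sum to 2 (valence 2) → 0 H
  atom 18: N, bond orders sum to 1 (valence 3) → 2 H
Totals → C:12, H:9, F:3, N:2, O:1.

C12H9F3N2O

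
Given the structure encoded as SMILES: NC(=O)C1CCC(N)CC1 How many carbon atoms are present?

7

Count every carbon token in the SMILES (each C, including those in ring-closure positions and inside branches).
Carbon count: 7.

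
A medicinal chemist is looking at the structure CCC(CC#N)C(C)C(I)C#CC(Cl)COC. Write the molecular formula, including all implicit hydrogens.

C13H19ClINO

Walk through each heavy atom and fill implicit hydrogens from standard valence (C 4, N 3, O 2, S 2, halogen 1):
  atom 1: C, bond orders sum to 1 (valence 4) → 3 H
  atom 2: C, bond orders sum to 2 (valence 4) → 2 H
  atom 3: C, bond orders sum to 3 (valence 4) → 1 H
  atom 4: C, bond orders sum to 2 (valence 4) → 2 H
  atom 5: C, bond orders sum to 4 (valence 4) → 0 H
  atom 6: N, bond orders sum to 3 (valence 3) → 0 H
  atom 7: C, bond orders sum to 3 (valence 4) → 1 H
  atom 8: C, bond orders sum to 1 (valence 4) → 3 H
  atom 9: C, bond orders sum to 3 (valence 4) → 1 H
  atom 10: I (halogen, monovalent) → 0 H
  atom 11: C, bond orders sum to 4 (valence 4) → 0 H
  atom 12: C, bond orders sum to 4 (valence 4) → 0 H
  atom 13: C, bond orders sum to 3 (valence 4) → 1 H
  atom 14: Cl (halogen, monovalent) → 0 H
  atom 15: C, bond orders sum to 2 (valence 4) → 2 H
  atom 16: O, bond orders sum to 2 (valence 2) → 0 H
  atom 17: C, bond orders sum to 1 (valence 4) → 3 H
Totals → C:13, H:19, Cl:1, I:1, N:1, O:1.
In Hill order: C13H19ClINO.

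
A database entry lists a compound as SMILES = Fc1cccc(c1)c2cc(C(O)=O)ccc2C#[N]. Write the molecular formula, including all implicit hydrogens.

Walk through each heavy atom and fill implicit hydrogens from standard valence (C 4, N 3, O 2, S 2, halogen 1); for lowercase aromatic atoms, an aromatic c carries 1 H when it has two neighbours and 0 H with three, and aromatic n carries 0 H:
  atom 1: F (halogen, monovalent) → 0 H
  atom 2: aromatic c, 3 neighbours → 0 H
  atom 3: aromatic c, 2 neighbours → 1 H
  atom 4: aromatic c, 2 neighbours → 1 H
  atom 5: aromatic c, 2 neighbours → 1 H
  atom 6: aromatic c, 3 neighbours → 0 H
  atom 7: aromatic c, 2 neighbours → 1 H
  atom 8: aromatic c, 3 neighbours → 0 H
  atom 9: aromatic c, 2 neighbours → 1 H
  atom 10: aromatic c, 3 neighbours → 0 H
  atom 11: C, bond orders sum to 4 (valence 4) → 0 H
  atom 12: O, bond orders sum to 1 (valence 2) → 1 H
  atom 13: O, bond orders sum to 2 (valence 2) → 0 H
  atom 14: aromatic c, 2 neighbours → 1 H
  atom 15: aromatic c, 2 neighbours → 1 H
  atom 16: aromatic c, 3 neighbours → 0 H
  atom 17: C, bond orders sum to 4 (valence 4) → 0 H
  atom 18: N with explicit H count 0
Totals → C:14, H:8, F:1, N:1, O:2.

C14H8FNO2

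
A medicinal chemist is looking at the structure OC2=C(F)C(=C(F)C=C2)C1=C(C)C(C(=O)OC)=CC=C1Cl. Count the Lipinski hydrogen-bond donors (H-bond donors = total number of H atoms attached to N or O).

1

Donors: find every N or O and count the H atoms it carries.
  atom 1 (O): bond orders sum to 1 → 1 H
  atom 15 (O): bond orders sum to 2 → 0 H
  atom 16 (O): bond orders sum to 2 → 0 H
Lipinski HBD = 1.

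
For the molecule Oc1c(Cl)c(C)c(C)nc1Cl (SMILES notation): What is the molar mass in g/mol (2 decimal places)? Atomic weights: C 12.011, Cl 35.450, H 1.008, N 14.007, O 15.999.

First, the molecular formula is C7H7Cl2NO (counting implicit H from valence).
  C: 7 × 12.011 = 84.077
  Cl: 2 × 35.450 = 70.900
  H: 7 × 1.008 = 7.056
  N: 1 × 14.007 = 14.007
  O: 1 × 15.999 = 15.999
Sum: 7×12.011 + 2×35.450 + 7×1.008 + 1×14.007 + 1×15.999 = 192.039 → 192.04 g/mol.

192.04 g/mol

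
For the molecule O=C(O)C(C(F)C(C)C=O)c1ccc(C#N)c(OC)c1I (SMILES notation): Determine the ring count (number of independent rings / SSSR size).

1

In SMILES, each pair of matching ring-closure digits denotes one ring-closing bond; the number of such bonds equals the number of independent rings.
Ring-closure bonds here: 1.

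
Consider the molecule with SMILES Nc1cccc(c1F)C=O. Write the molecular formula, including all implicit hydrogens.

C7H6FNO

Walk through each heavy atom and fill implicit hydrogens from standard valence (C 4, N 3, O 2, S 2, halogen 1); for lowercase aromatic atoms, an aromatic c carries 1 H when it has two neighbours and 0 H with three, and aromatic n carries 0 H:
  atom 1: N, bond orders sum to 1 (valence 3) → 2 H
  atom 2: aromatic c, 3 neighbours → 0 H
  atom 3: aromatic c, 2 neighbours → 1 H
  atom 4: aromatic c, 2 neighbours → 1 H
  atom 5: aromatic c, 2 neighbours → 1 H
  atom 6: aromatic c, 3 neighbours → 0 H
  atom 7: aromatic c, 3 neighbours → 0 H
  atom 8: F (halogen, monovalent) → 0 H
  atom 9: C, bond orders sum to 3 (valence 4) → 1 H
  atom 10: O, bond orders sum to 2 (valence 2) → 0 H
Totals → C:7, H:6, F:1, N:1, O:1.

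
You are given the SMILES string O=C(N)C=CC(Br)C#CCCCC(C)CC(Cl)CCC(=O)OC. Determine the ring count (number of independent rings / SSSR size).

0

In SMILES, each pair of matching ring-closure digits denotes one ring-closing bond; the number of such bonds equals the number of independent rings.
Ring-closure bonds here: 0.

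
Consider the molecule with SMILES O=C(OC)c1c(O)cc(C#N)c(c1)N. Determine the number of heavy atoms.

Every atom symbol written in the SMILES (organic subset) is one heavy atom; implicit H are not written.
Heavy atoms by element → C:9, N:2, O:3.
Total: 14.

14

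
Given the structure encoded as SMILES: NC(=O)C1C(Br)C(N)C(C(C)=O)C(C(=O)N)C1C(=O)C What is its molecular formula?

Walk through each heavy atom and fill implicit hydrogens from standard valence (C 4, N 3, O 2, S 2, halogen 1):
  atom 1: N, bond orders sum to 1 (valence 3) → 2 H
  atom 2: C, bond orders sum to 4 (valence 4) → 0 H
  atom 3: O, bond orders sum to 2 (valence 2) → 0 H
  atom 4: C, bond orders sum to 3 (valence 4) → 1 H
  atom 5: C, bond orders sum to 3 (valence 4) → 1 H
  atom 6: Br (halogen, monovalent) → 0 H
  atom 7: C, bond orders sum to 3 (valence 4) → 1 H
  atom 8: N, bond orders sum to 1 (valence 3) → 2 H
  atom 9: C, bond orders sum to 3 (valence 4) → 1 H
  atom 10: C, bond orders sum to 4 (valence 4) → 0 H
  atom 11: C, bond orders sum to 1 (valence 4) → 3 H
  atom 12: O, bond orders sum to 2 (valence 2) → 0 H
  atom 13: C, bond orders sum to 3 (valence 4) → 1 H
  atom 14: C, bond orders sum to 4 (valence 4) → 0 H
  atom 15: O, bond orders sum to 2 (valence 2) → 0 H
  atom 16: N, bond orders sum to 1 (valence 3) → 2 H
  atom 17: C, bond orders sum to 3 (valence 4) → 1 H
  atom 18: C, bond orders sum to 4 (valence 4) → 0 H
  atom 19: O, bond orders sum to 2 (valence 2) → 0 H
  atom 20: C, bond orders sum to 1 (valence 4) → 3 H
Totals → C:12, H:18, Br:1, N:3, O:4.
In Hill order: C12H18BrN3O4.

C12H18BrN3O4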